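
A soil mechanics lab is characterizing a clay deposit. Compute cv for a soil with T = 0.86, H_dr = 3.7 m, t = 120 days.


Result: 0.09811 m^2/day

Derivation:
Using cv = T * H_dr^2 / t
H_dr^2 = 3.7^2 = 13.69
cv = 0.86 * 13.69 / 120
cv = 0.09811 m^2/day


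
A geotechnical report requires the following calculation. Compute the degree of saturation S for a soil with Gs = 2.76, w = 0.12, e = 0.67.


Using S = Gs * w / e
S = 2.76 * 0.12 / 0.67
S = 0.4943


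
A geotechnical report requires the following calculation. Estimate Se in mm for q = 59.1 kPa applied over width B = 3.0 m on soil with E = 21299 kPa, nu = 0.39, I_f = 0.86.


Using Se = q * B * (1 - nu^2) * I_f / E
1 - nu^2 = 1 - 0.39^2 = 0.8479
Se = 59.1 * 3.0 * 0.8479 * 0.86 / 21299
Se = 0.006070 m
Convert to mm: Se = 0.006070 * 1000 = 6.07 mm


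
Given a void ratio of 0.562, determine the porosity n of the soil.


Using the relation n = e / (1 + e)
n = 0.562 / (1 + 0.562)
n = 0.562 / 1.562
n = 0.3598


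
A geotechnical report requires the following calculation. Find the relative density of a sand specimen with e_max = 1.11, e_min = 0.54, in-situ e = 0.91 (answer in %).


Result: 35.09 %

Derivation:
Using Dr = (e_max - e) / (e_max - e_min) * 100
e_max - e = 1.11 - 0.91 = 0.2
e_max - e_min = 1.11 - 0.54 = 0.57
Dr = 0.2 / 0.57 * 100
Dr = 35.09 %


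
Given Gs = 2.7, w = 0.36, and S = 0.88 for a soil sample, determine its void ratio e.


Result: 1.1045

Derivation:
Using the relation e = Gs * w / S
e = 2.7 * 0.36 / 0.88
e = 1.1045


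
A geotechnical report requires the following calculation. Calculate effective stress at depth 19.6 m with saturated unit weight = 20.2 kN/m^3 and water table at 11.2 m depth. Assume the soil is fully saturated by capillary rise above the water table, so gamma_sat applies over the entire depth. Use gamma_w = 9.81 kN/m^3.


Total stress = gamma_sat * depth
sigma = 20.2 * 19.6 = 395.92 kPa
Pore water pressure u = gamma_w * (depth - d_wt)
u = 9.81 * (19.6 - 11.2) = 82.404 kPa
Effective stress = sigma - u
sigma' = 395.92 - 82.404 = 313.52 kPa


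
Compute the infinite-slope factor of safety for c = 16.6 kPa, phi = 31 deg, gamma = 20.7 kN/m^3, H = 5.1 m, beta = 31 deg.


Result: 1.356

Derivation:
Using Fs = c / (gamma*H*sin(beta)*cos(beta)) + tan(phi)/tan(beta)
Cohesion contribution = 16.6 / (20.7*5.1*sin(31)*cos(31))
Cohesion contribution = 0.356174
Friction contribution = tan(31)/tan(31) = 1
Fs = 0.356174 + 1
Fs = 1.356


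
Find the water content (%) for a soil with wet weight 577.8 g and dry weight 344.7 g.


Using w = (m_wet - m_dry) / m_dry * 100
m_wet - m_dry = 577.8 - 344.7 = 233.1 g
w = 233.1 / 344.7 * 100
w = 67.62 %


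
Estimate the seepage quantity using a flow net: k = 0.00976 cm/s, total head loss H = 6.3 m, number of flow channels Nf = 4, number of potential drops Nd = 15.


Convert k to m/s for unit consistency with H:
k = 0.00976 cm/s = 0.00976 / 100 m/s = 9.76e-05 m/s
Using q = k * H * Nf / Nd
Nf / Nd = 4 / 15 = 0.2667
q = 9.76e-05 * 6.3 * 0.2667
q = 0.000164 m^3/s per m


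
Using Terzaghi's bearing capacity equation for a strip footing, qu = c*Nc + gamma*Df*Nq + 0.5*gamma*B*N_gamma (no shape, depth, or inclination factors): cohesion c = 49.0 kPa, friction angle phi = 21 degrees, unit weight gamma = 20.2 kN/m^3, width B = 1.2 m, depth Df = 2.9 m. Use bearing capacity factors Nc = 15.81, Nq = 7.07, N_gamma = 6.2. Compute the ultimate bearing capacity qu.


Result: 1263.99 kPa

Derivation:
Compute qu = c*Nc + gamma*Df*Nq + 0.5*gamma*B*N_gamma
Term 1: 49.0 * 15.81 = 774.69
Term 2: 20.2 * 2.9 * 7.07 = 414.1606
Term 3: 0.5 * 20.2 * 1.2 * 6.2 = 75.144
qu = 774.69 + 414.1606 + 75.144
qu = 1263.99 kPa


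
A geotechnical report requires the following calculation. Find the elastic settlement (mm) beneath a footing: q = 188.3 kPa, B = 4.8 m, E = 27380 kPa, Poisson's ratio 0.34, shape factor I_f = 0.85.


Using Se = q * B * (1 - nu^2) * I_f / E
1 - nu^2 = 1 - 0.34^2 = 0.8844
Se = 188.3 * 4.8 * 0.8844 * 0.85 / 27380
Se = 0.024816 m
Convert to mm: Se = 0.024816 * 1000 = 24.816 mm


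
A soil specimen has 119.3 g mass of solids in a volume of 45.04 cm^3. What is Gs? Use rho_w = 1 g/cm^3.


Result: 2.649

Derivation:
Using Gs = m_s / (V_s * rho_w)
Since rho_w = 1 g/cm^3:
Gs = 119.3 / 45.04
Gs = 2.649


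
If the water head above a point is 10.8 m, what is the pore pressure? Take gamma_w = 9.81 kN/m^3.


Result: 105.95 kPa

Derivation:
Using u = gamma_w * h_w
u = 9.81 * 10.8
u = 105.95 kPa


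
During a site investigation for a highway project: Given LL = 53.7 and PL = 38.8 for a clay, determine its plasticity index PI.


Result: 14.9

Derivation:
Using PI = LL - PL
PI = 53.7 - 38.8
PI = 14.9


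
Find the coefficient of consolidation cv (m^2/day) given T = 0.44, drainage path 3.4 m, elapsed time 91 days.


Result: 0.05589 m^2/day

Derivation:
Using cv = T * H_dr^2 / t
H_dr^2 = 3.4^2 = 11.56
cv = 0.44 * 11.56 / 91
cv = 0.05589 m^2/day


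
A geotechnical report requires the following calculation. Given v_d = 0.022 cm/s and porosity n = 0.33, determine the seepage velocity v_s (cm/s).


Using v_s = v_d / n
v_s = 0.022 / 0.33
v_s = 0.06667 cm/s


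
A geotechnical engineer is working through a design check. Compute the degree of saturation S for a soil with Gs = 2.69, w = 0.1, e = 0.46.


Result: 0.5848

Derivation:
Using S = Gs * w / e
S = 2.69 * 0.1 / 0.46
S = 0.5848


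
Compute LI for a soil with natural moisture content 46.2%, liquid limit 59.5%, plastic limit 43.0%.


First compute the plasticity index:
PI = LL - PL = 59.5 - 43.0 = 16.5
Then compute the liquidity index:
LI = (w - PL) / PI
LI = (46.2 - 43.0) / 16.5
LI = 0.194


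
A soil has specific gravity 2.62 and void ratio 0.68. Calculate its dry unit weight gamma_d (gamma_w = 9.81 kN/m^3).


Using gamma_d = Gs * gamma_w / (1 + e)
gamma_d = 2.62 * 9.81 / (1 + 0.68)
gamma_d = 2.62 * 9.81 / 1.68
gamma_d = 15.299 kN/m^3


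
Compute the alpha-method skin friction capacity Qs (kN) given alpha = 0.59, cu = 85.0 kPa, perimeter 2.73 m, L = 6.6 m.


Using Qs = alpha * cu * perimeter * L
Qs = 0.59 * 85.0 * 2.73 * 6.6
Qs = 903.6 kN


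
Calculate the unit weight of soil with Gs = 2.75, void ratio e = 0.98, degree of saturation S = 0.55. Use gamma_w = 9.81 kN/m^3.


Using gamma = gamma_w * (Gs + S*e) / (1 + e)
Numerator: Gs + S*e = 2.75 + 0.55*0.98 = 3.289
Denominator: 1 + e = 1 + 0.98 = 1.98
gamma = 9.81 * 3.289 / 1.98
gamma = 16.296 kN/m^3


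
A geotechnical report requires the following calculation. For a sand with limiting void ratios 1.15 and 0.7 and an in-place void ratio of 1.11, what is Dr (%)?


Using Dr = (e_max - e) / (e_max - e_min) * 100
e_max - e = 1.15 - 1.11 = 0.04
e_max - e_min = 1.15 - 0.7 = 0.45
Dr = 0.04 / 0.45 * 100
Dr = 8.89 %


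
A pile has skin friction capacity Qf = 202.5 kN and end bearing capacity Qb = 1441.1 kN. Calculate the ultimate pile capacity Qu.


Result: 1643.6 kN

Derivation:
Using Qu = Qf + Qb
Qu = 202.5 + 1441.1
Qu = 1643.6 kN


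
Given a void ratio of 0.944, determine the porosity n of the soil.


Result: 0.4856

Derivation:
Using the relation n = e / (1 + e)
n = 0.944 / (1 + 0.944)
n = 0.944 / 1.944
n = 0.4856


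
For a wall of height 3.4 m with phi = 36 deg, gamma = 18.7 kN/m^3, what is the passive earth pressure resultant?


Compute passive earth pressure coefficient:
Kp = tan^2(45 + phi/2) = tan^2(63.0) = 3.85184
Compute passive force:
Pp = 0.5 * Kp * gamma * H^2
Pp = 0.5 * 3.85184 * 18.7 * 3.4^2
Pp = 416.33 kN/m


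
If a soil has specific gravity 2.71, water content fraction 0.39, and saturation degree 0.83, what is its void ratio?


Using the relation e = Gs * w / S
e = 2.71 * 0.39 / 0.83
e = 1.2734


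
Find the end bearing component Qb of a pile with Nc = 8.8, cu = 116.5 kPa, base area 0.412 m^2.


Result: 422.38 kN

Derivation:
Using Qb = Nc * cu * Ab
Qb = 8.8 * 116.5 * 0.412
Qb = 422.38 kN


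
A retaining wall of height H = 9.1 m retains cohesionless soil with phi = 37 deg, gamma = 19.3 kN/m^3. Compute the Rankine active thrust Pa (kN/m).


Result: 198.65 kN/m

Derivation:
Compute active earth pressure coefficient:
Ka = tan^2(45 - phi/2) = tan^2(26.5) = 0.248584
Compute active force:
Pa = 0.5 * Ka * gamma * H^2
Pa = 0.5 * 0.248584 * 19.3 * 9.1^2
Pa = 198.65 kN/m


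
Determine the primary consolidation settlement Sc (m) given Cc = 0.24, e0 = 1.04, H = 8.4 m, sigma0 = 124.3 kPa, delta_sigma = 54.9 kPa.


Result: 0.157 m

Derivation:
Using Sc = Cc * H / (1 + e0) * log10((sigma0 + delta_sigma) / sigma0)
Stress ratio = (124.3 + 54.9) / 124.3 = 1.44167
log10(1.44167) = 0.158867
Cc * H / (1 + e0) = 0.24 * 8.4 / (1 + 1.04) = 0.988235
Sc = 0.988235 * 0.158867
Sc = 0.157 m


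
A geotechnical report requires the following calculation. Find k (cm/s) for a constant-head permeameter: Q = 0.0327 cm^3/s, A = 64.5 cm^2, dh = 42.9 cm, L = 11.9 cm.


Compute hydraulic gradient:
i = dh / L = 42.9 / 11.9 = 3.60504
Then apply Darcy's law:
k = Q / (A * i)
k = 0.0327 / (64.5 * 3.60504)
k = 0.0327 / 232.525
k = 0.000141 cm/s


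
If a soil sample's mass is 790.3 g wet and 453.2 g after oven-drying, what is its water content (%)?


Using w = (m_wet - m_dry) / m_dry * 100
m_wet - m_dry = 790.3 - 453.2 = 337.1 g
w = 337.1 / 453.2 * 100
w = 74.38 %


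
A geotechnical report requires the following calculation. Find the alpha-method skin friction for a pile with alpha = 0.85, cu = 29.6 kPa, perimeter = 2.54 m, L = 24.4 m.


Using Qs = alpha * cu * perimeter * L
Qs = 0.85 * 29.6 * 2.54 * 24.4
Qs = 1559.32 kN


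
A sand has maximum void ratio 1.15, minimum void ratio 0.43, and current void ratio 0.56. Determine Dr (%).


Using Dr = (e_max - e) / (e_max - e_min) * 100
e_max - e = 1.15 - 0.56 = 0.59
e_max - e_min = 1.15 - 0.43 = 0.72
Dr = 0.59 / 0.72 * 100
Dr = 81.94 %


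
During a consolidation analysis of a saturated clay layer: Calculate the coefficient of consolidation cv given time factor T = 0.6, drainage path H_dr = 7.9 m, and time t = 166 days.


Using cv = T * H_dr^2 / t
H_dr^2 = 7.9^2 = 62.41
cv = 0.6 * 62.41 / 166
cv = 0.22558 m^2/day


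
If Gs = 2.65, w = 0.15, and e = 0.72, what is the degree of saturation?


Result: 0.5521

Derivation:
Using S = Gs * w / e
S = 2.65 * 0.15 / 0.72
S = 0.5521


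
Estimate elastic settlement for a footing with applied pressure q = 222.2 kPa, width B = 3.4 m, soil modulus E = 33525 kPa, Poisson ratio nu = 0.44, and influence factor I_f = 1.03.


Using Se = q * B * (1 - nu^2) * I_f / E
1 - nu^2 = 1 - 0.44^2 = 0.8064
Se = 222.2 * 3.4 * 0.8064 * 1.03 / 33525
Se = 0.018717 m
Convert to mm: Se = 0.018717 * 1000 = 18.717 mm


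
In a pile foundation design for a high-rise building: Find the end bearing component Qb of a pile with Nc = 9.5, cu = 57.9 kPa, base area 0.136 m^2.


Using Qb = Nc * cu * Ab
Qb = 9.5 * 57.9 * 0.136
Qb = 74.81 kN


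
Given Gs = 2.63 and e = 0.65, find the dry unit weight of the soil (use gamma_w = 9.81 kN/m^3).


Using gamma_d = Gs * gamma_w / (1 + e)
gamma_d = 2.63 * 9.81 / (1 + 0.65)
gamma_d = 2.63 * 9.81 / 1.65
gamma_d = 15.637 kN/m^3


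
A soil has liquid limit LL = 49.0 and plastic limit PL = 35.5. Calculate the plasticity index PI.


Result: 13.5

Derivation:
Using PI = LL - PL
PI = 49.0 - 35.5
PI = 13.5


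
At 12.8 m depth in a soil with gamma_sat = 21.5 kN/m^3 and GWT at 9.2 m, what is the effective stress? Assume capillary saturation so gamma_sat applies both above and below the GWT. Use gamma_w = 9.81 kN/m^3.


Total stress = gamma_sat * depth
sigma = 21.5 * 12.8 = 275.2 kPa
Pore water pressure u = gamma_w * (depth - d_wt)
u = 9.81 * (12.8 - 9.2) = 35.316 kPa
Effective stress = sigma - u
sigma' = 275.2 - 35.316 = 239.88 kPa


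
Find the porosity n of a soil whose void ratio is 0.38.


Using the relation n = e / (1 + e)
n = 0.38 / (1 + 0.38)
n = 0.38 / 1.38
n = 0.2754


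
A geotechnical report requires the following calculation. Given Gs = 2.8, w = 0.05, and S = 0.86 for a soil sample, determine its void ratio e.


Result: 0.1628

Derivation:
Using the relation e = Gs * w / S
e = 2.8 * 0.05 / 0.86
e = 0.1628


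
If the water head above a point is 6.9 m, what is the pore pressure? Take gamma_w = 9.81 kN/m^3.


Using u = gamma_w * h_w
u = 9.81 * 6.9
u = 67.69 kPa


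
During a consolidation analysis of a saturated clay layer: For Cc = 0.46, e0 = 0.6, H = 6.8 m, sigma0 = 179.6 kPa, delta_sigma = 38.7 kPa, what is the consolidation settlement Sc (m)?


Result: 0.1657 m

Derivation:
Using Sc = Cc * H / (1 + e0) * log10((sigma0 + delta_sigma) / sigma0)
Stress ratio = (179.6 + 38.7) / 179.6 = 1.21548
log10(1.21548) = 0.0847474
Cc * H / (1 + e0) = 0.46 * 6.8 / (1 + 0.6) = 1.955
Sc = 1.955 * 0.0847474
Sc = 0.1657 m


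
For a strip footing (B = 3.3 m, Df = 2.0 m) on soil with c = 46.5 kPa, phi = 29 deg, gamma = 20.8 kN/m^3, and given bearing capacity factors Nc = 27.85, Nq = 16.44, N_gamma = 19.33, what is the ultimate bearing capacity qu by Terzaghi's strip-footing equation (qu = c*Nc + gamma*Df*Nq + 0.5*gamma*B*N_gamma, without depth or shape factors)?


Result: 2642.33 kPa

Derivation:
Compute qu = c*Nc + gamma*Df*Nq + 0.5*gamma*B*N_gamma
Term 1: 46.5 * 27.85 = 1295.025
Term 2: 20.8 * 2.0 * 16.44 = 683.904
Term 3: 0.5 * 20.8 * 3.3 * 19.33 = 663.4056
qu = 1295.025 + 683.904 + 663.4056
qu = 2642.33 kPa


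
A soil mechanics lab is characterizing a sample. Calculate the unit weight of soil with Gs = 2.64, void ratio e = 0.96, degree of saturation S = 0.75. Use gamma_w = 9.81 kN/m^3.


Result: 16.817 kN/m^3

Derivation:
Using gamma = gamma_w * (Gs + S*e) / (1 + e)
Numerator: Gs + S*e = 2.64 + 0.75*0.96 = 3.36
Denominator: 1 + e = 1 + 0.96 = 1.96
gamma = 9.81 * 3.36 / 1.96
gamma = 16.817 kN/m^3


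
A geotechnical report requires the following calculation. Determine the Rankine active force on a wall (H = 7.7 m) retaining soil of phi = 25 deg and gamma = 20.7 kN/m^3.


Result: 249.06 kN/m

Derivation:
Compute active earth pressure coefficient:
Ka = tan^2(45 - phi/2) = tan^2(32.5) = 0.405859
Compute active force:
Pa = 0.5 * Ka * gamma * H^2
Pa = 0.5 * 0.405859 * 20.7 * 7.7^2
Pa = 249.06 kN/m


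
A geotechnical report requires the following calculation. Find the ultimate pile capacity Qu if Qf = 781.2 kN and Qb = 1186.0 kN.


Using Qu = Qf + Qb
Qu = 781.2 + 1186.0
Qu = 1967.2 kN


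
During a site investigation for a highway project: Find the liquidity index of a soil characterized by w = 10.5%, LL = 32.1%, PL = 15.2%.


First compute the plasticity index:
PI = LL - PL = 32.1 - 15.2 = 16.9
Then compute the liquidity index:
LI = (w - PL) / PI
LI = (10.5 - 15.2) / 16.9
LI = -0.278


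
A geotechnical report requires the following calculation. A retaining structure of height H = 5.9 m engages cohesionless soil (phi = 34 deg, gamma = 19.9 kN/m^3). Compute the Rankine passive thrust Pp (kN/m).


Compute passive earth pressure coefficient:
Kp = tan^2(45 + phi/2) = tan^2(62.0) = 3.537132
Compute passive force:
Pp = 0.5 * Kp * gamma * H^2
Pp = 0.5 * 3.537132 * 19.9 * 5.9^2
Pp = 1225.12 kN/m


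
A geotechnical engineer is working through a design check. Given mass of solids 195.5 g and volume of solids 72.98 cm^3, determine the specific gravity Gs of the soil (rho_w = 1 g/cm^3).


Result: 2.679

Derivation:
Using Gs = m_s / (V_s * rho_w)
Since rho_w = 1 g/cm^3:
Gs = 195.5 / 72.98
Gs = 2.679


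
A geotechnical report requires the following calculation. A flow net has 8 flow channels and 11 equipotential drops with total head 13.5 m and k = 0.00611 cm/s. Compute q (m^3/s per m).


Convert k to m/s for unit consistency with H:
k = 0.00611 cm/s = 0.00611 / 100 m/s = 6.11e-05 m/s
Using q = k * H * Nf / Nd
Nf / Nd = 8 / 11 = 0.7273
q = 6.11e-05 * 13.5 * 0.7273
q = 0.0005999 m^3/s per m


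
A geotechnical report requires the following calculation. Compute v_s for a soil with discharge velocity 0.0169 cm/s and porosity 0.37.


Result: 0.04568 cm/s

Derivation:
Using v_s = v_d / n
v_s = 0.0169 / 0.37
v_s = 0.04568 cm/s


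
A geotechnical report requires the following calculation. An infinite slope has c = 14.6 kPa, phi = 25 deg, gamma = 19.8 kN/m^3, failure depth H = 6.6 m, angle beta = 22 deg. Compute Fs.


Result: 1.476

Derivation:
Using Fs = c / (gamma*H*sin(beta)*cos(beta)) + tan(phi)/tan(beta)
Cohesion contribution = 14.6 / (19.8*6.6*sin(22)*cos(22))
Cohesion contribution = 0.321664
Friction contribution = tan(25)/tan(22) = 1.15415
Fs = 0.321664 + 1.15415
Fs = 1.476


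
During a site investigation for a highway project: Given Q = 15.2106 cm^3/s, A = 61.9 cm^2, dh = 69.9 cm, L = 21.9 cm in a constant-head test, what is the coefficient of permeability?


Compute hydraulic gradient:
i = dh / L = 69.9 / 21.9 = 3.19178
Then apply Darcy's law:
k = Q / (A * i)
k = 15.2106 / (61.9 * 3.19178)
k = 15.2106 / 197.571
k = 0.076988 cm/s


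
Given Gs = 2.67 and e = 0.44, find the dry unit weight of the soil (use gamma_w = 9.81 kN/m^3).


Result: 18.189 kN/m^3

Derivation:
Using gamma_d = Gs * gamma_w / (1 + e)
gamma_d = 2.67 * 9.81 / (1 + 0.44)
gamma_d = 2.67 * 9.81 / 1.44
gamma_d = 18.189 kN/m^3


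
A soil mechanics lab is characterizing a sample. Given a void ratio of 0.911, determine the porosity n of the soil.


Using the relation n = e / (1 + e)
n = 0.911 / (1 + 0.911)
n = 0.911 / 1.911
n = 0.4767


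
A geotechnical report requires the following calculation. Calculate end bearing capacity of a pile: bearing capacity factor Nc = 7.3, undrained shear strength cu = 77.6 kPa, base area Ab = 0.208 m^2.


Using Qb = Nc * cu * Ab
Qb = 7.3 * 77.6 * 0.208
Qb = 117.83 kN


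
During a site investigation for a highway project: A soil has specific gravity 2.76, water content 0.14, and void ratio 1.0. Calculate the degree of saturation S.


Using S = Gs * w / e
S = 2.76 * 0.14 / 1.0
S = 0.3864


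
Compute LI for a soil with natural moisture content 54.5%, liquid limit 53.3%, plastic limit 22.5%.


Result: 1.039

Derivation:
First compute the plasticity index:
PI = LL - PL = 53.3 - 22.5 = 30.8
Then compute the liquidity index:
LI = (w - PL) / PI
LI = (54.5 - 22.5) / 30.8
LI = 1.039


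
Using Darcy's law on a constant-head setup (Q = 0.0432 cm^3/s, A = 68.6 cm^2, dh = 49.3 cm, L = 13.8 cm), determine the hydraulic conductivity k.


Compute hydraulic gradient:
i = dh / L = 49.3 / 13.8 = 3.57246
Then apply Darcy's law:
k = Q / (A * i)
k = 0.0432 / (68.6 * 3.57246)
k = 0.0432 / 245.071
k = 0.000176 cm/s


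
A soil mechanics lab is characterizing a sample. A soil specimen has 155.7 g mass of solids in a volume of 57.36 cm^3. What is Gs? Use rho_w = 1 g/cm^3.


Using Gs = m_s / (V_s * rho_w)
Since rho_w = 1 g/cm^3:
Gs = 155.7 / 57.36
Gs = 2.714


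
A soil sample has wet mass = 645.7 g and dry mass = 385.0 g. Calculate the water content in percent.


Result: 67.71 %

Derivation:
Using w = (m_wet - m_dry) / m_dry * 100
m_wet - m_dry = 645.7 - 385.0 = 260.7 g
w = 260.7 / 385.0 * 100
w = 67.71 %


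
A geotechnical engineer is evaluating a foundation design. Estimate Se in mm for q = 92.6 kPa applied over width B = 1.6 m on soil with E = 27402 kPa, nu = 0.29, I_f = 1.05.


Result: 5.2 mm

Derivation:
Using Se = q * B * (1 - nu^2) * I_f / E
1 - nu^2 = 1 - 0.29^2 = 0.9159
Se = 92.6 * 1.6 * 0.9159 * 1.05 / 27402
Se = 0.005200 m
Convert to mm: Se = 0.005200 * 1000 = 5.2 mm


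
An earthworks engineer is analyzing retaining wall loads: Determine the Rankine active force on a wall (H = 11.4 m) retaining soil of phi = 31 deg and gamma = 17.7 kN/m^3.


Compute active earth pressure coefficient:
Ka = tan^2(45 - phi/2) = tan^2(29.5) = 0.320099
Compute active force:
Pa = 0.5 * Ka * gamma * H^2
Pa = 0.5 * 0.320099 * 17.7 * 11.4^2
Pa = 368.16 kN/m


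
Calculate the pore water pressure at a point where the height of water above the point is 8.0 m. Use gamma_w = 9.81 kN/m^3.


Result: 78.48 kPa

Derivation:
Using u = gamma_w * h_w
u = 9.81 * 8.0
u = 78.48 kPa


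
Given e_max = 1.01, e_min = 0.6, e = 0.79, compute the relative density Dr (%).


Using Dr = (e_max - e) / (e_max - e_min) * 100
e_max - e = 1.01 - 0.79 = 0.22
e_max - e_min = 1.01 - 0.6 = 0.41
Dr = 0.22 / 0.41 * 100
Dr = 53.66 %


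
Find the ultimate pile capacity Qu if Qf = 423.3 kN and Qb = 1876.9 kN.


Using Qu = Qf + Qb
Qu = 423.3 + 1876.9
Qu = 2300.2 kN


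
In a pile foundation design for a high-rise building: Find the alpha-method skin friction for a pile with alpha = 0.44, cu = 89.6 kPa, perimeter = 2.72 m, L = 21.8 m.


Using Qs = alpha * cu * perimeter * L
Qs = 0.44 * 89.6 * 2.72 * 21.8
Qs = 2337.69 kN


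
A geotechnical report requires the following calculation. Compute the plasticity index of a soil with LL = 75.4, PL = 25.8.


Using PI = LL - PL
PI = 75.4 - 25.8
PI = 49.6


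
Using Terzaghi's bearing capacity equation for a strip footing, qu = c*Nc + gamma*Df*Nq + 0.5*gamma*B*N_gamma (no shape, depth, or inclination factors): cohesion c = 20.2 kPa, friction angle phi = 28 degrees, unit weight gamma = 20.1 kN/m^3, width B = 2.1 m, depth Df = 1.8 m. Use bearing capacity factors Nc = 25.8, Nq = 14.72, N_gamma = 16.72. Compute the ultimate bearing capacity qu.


Compute qu = c*Nc + gamma*Df*Nq + 0.5*gamma*B*N_gamma
Term 1: 20.2 * 25.8 = 521.16
Term 2: 20.1 * 1.8 * 14.72 = 532.5696
Term 3: 0.5 * 20.1 * 2.1 * 16.72 = 352.8756
qu = 521.16 + 532.5696 + 352.8756
qu = 1406.61 kPa


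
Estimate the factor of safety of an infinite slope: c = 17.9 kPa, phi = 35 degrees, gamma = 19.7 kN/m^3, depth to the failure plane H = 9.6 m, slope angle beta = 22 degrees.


Result: 2.006

Derivation:
Using Fs = c / (gamma*H*sin(beta)*cos(beta)) + tan(phi)/tan(beta)
Cohesion contribution = 17.9 / (19.7*9.6*sin(22)*cos(22))
Cohesion contribution = 0.272505
Friction contribution = tan(35)/tan(22) = 1.73307
Fs = 0.272505 + 1.73307
Fs = 2.006


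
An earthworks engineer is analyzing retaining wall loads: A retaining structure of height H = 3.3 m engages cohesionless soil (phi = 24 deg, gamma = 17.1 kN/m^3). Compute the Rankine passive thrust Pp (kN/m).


Result: 220.78 kN/m

Derivation:
Compute passive earth pressure coefficient:
Kp = tan^2(45 + phi/2) = tan^2(57.0) = 2.371184
Compute passive force:
Pp = 0.5 * Kp * gamma * H^2
Pp = 0.5 * 2.371184 * 17.1 * 3.3^2
Pp = 220.78 kN/m


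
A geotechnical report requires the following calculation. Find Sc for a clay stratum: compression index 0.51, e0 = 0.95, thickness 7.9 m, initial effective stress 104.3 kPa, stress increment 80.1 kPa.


Using Sc = Cc * H / (1 + e0) * log10((sigma0 + delta_sigma) / sigma0)
Stress ratio = (104.3 + 80.1) / 104.3 = 1.76798
log10(1.76798) = 0.247477
Cc * H / (1 + e0) = 0.51 * 7.9 / (1 + 0.95) = 2.06615
Sc = 2.06615 * 0.247477
Sc = 0.5113 m


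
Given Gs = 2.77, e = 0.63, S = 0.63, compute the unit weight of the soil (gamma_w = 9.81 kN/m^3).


Result: 19.06 kN/m^3

Derivation:
Using gamma = gamma_w * (Gs + S*e) / (1 + e)
Numerator: Gs + S*e = 2.77 + 0.63*0.63 = 3.1669
Denominator: 1 + e = 1 + 0.63 = 1.63
gamma = 9.81 * 3.1669 / 1.63
gamma = 19.06 kN/m^3


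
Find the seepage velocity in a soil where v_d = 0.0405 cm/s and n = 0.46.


Using v_s = v_d / n
v_s = 0.0405 / 0.46
v_s = 0.08804 cm/s


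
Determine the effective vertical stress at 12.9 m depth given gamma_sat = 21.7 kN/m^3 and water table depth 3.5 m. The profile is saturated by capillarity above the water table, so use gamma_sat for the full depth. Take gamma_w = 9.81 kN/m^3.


Result: 187.72 kPa

Derivation:
Total stress = gamma_sat * depth
sigma = 21.7 * 12.9 = 279.93 kPa
Pore water pressure u = gamma_w * (depth - d_wt)
u = 9.81 * (12.9 - 3.5) = 92.214 kPa
Effective stress = sigma - u
sigma' = 279.93 - 92.214 = 187.72 kPa


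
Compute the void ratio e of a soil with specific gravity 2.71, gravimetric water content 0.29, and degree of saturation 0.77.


Using the relation e = Gs * w / S
e = 2.71 * 0.29 / 0.77
e = 1.0206


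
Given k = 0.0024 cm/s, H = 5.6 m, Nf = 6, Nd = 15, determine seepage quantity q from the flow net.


Result: 5.376e-05 m^3/s per m

Derivation:
Convert k to m/s for unit consistency with H:
k = 0.0024 cm/s = 0.0024 / 100 m/s = 2.4e-05 m/s
Using q = k * H * Nf / Nd
Nf / Nd = 6 / 15 = 0.4
q = 2.4e-05 * 5.6 * 0.4
q = 5.376e-05 m^3/s per m


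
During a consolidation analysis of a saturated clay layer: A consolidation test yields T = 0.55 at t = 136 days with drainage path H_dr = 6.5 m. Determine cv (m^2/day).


Using cv = T * H_dr^2 / t
H_dr^2 = 6.5^2 = 42.25
cv = 0.55 * 42.25 / 136
cv = 0.17086 m^2/day


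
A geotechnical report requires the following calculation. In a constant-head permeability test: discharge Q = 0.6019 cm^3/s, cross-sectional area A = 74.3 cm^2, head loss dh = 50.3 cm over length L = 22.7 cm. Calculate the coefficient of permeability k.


Compute hydraulic gradient:
i = dh / L = 50.3 / 22.7 = 2.21586
Then apply Darcy's law:
k = Q / (A * i)
k = 0.6019 / (74.3 * 2.21586)
k = 0.6019 / 164.638
k = 0.003656 cm/s


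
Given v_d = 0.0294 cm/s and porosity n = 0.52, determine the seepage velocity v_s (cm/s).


Using v_s = v_d / n
v_s = 0.0294 / 0.52
v_s = 0.05654 cm/s


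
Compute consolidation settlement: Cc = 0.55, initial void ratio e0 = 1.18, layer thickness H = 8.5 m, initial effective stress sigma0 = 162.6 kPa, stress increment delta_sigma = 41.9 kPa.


Result: 0.2135 m

Derivation:
Using Sc = Cc * H / (1 + e0) * log10((sigma0 + delta_sigma) / sigma0)
Stress ratio = (162.6 + 41.9) / 162.6 = 1.25769
log10(1.25769) = 0.0995728
Cc * H / (1 + e0) = 0.55 * 8.5 / (1 + 1.18) = 2.1445
Sc = 2.1445 * 0.0995728
Sc = 0.2135 m


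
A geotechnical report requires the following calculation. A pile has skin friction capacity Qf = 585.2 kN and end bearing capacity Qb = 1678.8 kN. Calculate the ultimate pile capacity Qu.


Using Qu = Qf + Qb
Qu = 585.2 + 1678.8
Qu = 2264.0 kN


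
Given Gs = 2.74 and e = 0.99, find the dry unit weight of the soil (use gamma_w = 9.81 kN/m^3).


Result: 13.507 kN/m^3

Derivation:
Using gamma_d = Gs * gamma_w / (1 + e)
gamma_d = 2.74 * 9.81 / (1 + 0.99)
gamma_d = 2.74 * 9.81 / 1.99
gamma_d = 13.507 kN/m^3


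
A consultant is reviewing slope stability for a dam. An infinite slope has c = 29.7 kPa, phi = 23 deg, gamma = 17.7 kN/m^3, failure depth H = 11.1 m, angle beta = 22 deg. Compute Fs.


Using Fs = c / (gamma*H*sin(beta)*cos(beta)) + tan(phi)/tan(beta)
Cohesion contribution = 29.7 / (17.7*11.1*sin(22)*cos(22))
Cohesion contribution = 0.43523
Friction contribution = tan(23)/tan(22) = 1.05061
Fs = 0.43523 + 1.05061
Fs = 1.486


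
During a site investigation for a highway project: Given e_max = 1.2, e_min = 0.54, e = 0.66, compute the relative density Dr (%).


Result: 81.82 %

Derivation:
Using Dr = (e_max - e) / (e_max - e_min) * 100
e_max - e = 1.2 - 0.66 = 0.54
e_max - e_min = 1.2 - 0.54 = 0.66
Dr = 0.54 / 0.66 * 100
Dr = 81.82 %


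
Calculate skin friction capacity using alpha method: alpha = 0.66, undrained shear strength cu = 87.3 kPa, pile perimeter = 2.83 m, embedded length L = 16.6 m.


Using Qs = alpha * cu * perimeter * L
Qs = 0.66 * 87.3 * 2.83 * 16.6
Qs = 2706.78 kN


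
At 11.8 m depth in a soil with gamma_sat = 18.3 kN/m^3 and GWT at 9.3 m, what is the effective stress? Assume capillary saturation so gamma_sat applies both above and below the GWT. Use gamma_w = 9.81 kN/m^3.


Total stress = gamma_sat * depth
sigma = 18.3 * 11.8 = 215.94 kPa
Pore water pressure u = gamma_w * (depth - d_wt)
u = 9.81 * (11.8 - 9.3) = 24.525 kPa
Effective stress = sigma - u
sigma' = 215.94 - 24.525 = 191.42 kPa


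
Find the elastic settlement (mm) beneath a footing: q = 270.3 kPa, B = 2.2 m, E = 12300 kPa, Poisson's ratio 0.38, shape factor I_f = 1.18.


Using Se = q * B * (1 - nu^2) * I_f / E
1 - nu^2 = 1 - 0.38^2 = 0.8556
Se = 270.3 * 2.2 * 0.8556 * 1.18 / 12300
Se = 0.048811 m
Convert to mm: Se = 0.048811 * 1000 = 48.811 mm


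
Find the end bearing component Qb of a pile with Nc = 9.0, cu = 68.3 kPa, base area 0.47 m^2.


Using Qb = Nc * cu * Ab
Qb = 9.0 * 68.3 * 0.47
Qb = 288.91 kN


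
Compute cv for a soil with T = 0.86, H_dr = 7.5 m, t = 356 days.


Using cv = T * H_dr^2 / t
H_dr^2 = 7.5^2 = 56.25
cv = 0.86 * 56.25 / 356
cv = 0.13588 m^2/day


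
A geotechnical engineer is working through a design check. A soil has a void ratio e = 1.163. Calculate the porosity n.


Using the relation n = e / (1 + e)
n = 1.163 / (1 + 1.163)
n = 1.163 / 2.163
n = 0.5377


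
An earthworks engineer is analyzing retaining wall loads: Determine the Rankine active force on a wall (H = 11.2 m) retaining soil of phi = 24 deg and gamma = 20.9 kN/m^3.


Result: 552.82 kN/m

Derivation:
Compute active earth pressure coefficient:
Ka = tan^2(45 - phi/2) = tan^2(33.0) = 0.42173
Compute active force:
Pa = 0.5 * Ka * gamma * H^2
Pa = 0.5 * 0.42173 * 20.9 * 11.2^2
Pa = 552.82 kN/m


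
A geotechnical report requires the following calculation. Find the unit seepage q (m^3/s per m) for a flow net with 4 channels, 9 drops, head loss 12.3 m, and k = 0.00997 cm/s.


Result: 0.000545 m^3/s per m

Derivation:
Convert k to m/s for unit consistency with H:
k = 0.00997 cm/s = 0.00997 / 100 m/s = 9.97e-05 m/s
Using q = k * H * Nf / Nd
Nf / Nd = 4 / 9 = 0.4444
q = 9.97e-05 * 12.3 * 0.4444
q = 0.000545 m^3/s per m


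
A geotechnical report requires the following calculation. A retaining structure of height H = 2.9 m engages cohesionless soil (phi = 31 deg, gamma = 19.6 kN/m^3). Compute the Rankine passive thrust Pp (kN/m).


Compute passive earth pressure coefficient:
Kp = tan^2(45 + phi/2) = tan^2(60.5) = 3.124035
Compute passive force:
Pp = 0.5 * Kp * gamma * H^2
Pp = 0.5 * 3.124035 * 19.6 * 2.9^2
Pp = 257.48 kN/m


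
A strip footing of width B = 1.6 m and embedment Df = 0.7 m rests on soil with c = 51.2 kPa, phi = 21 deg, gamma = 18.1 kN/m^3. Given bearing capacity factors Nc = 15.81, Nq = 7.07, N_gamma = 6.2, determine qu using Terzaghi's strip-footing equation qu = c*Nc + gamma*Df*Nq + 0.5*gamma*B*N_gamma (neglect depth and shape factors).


Compute qu = c*Nc + gamma*Df*Nq + 0.5*gamma*B*N_gamma
Term 1: 51.2 * 15.81 = 809.472
Term 2: 18.1 * 0.7 * 7.07 = 89.5769
Term 3: 0.5 * 18.1 * 1.6 * 6.2 = 89.776
qu = 809.472 + 89.5769 + 89.776
qu = 988.82 kPa


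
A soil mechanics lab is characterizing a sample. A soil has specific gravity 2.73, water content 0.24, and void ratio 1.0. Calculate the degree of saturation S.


Using S = Gs * w / e
S = 2.73 * 0.24 / 1.0
S = 0.6552


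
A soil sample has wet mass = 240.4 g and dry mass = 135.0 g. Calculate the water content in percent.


Using w = (m_wet - m_dry) / m_dry * 100
m_wet - m_dry = 240.4 - 135.0 = 105.4 g
w = 105.4 / 135.0 * 100
w = 78.07 %


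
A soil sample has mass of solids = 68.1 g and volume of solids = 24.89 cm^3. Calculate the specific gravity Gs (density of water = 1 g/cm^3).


Result: 2.736

Derivation:
Using Gs = m_s / (V_s * rho_w)
Since rho_w = 1 g/cm^3:
Gs = 68.1 / 24.89
Gs = 2.736


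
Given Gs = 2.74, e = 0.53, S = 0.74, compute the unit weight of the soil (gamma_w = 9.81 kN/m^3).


Result: 20.083 kN/m^3

Derivation:
Using gamma = gamma_w * (Gs + S*e) / (1 + e)
Numerator: Gs + S*e = 2.74 + 0.74*0.53 = 3.1322
Denominator: 1 + e = 1 + 0.53 = 1.53
gamma = 9.81 * 3.1322 / 1.53
gamma = 20.083 kN/m^3


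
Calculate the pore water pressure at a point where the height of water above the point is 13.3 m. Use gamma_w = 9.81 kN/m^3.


Using u = gamma_w * h_w
u = 9.81 * 13.3
u = 130.47 kPa


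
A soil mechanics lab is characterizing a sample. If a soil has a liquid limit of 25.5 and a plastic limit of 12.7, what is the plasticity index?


Result: 12.8

Derivation:
Using PI = LL - PL
PI = 25.5 - 12.7
PI = 12.8


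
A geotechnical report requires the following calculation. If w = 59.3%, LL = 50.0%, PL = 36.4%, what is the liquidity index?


Result: 1.684

Derivation:
First compute the plasticity index:
PI = LL - PL = 50.0 - 36.4 = 13.6
Then compute the liquidity index:
LI = (w - PL) / PI
LI = (59.3 - 36.4) / 13.6
LI = 1.684


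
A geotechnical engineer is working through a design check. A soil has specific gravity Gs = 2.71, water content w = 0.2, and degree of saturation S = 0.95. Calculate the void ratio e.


Result: 0.5705

Derivation:
Using the relation e = Gs * w / S
e = 2.71 * 0.2 / 0.95
e = 0.5705


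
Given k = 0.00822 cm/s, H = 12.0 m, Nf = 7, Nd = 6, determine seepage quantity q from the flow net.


Convert k to m/s for unit consistency with H:
k = 0.00822 cm/s = 0.00822 / 100 m/s = 8.22e-05 m/s
Using q = k * H * Nf / Nd
Nf / Nd = 7 / 6 = 1.1667
q = 8.22e-05 * 12.0 * 1.1667
q = 0.001151 m^3/s per m


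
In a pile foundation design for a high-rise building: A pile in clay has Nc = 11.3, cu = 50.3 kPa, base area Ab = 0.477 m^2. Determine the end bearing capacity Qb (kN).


Using Qb = Nc * cu * Ab
Qb = 11.3 * 50.3 * 0.477
Qb = 271.12 kN


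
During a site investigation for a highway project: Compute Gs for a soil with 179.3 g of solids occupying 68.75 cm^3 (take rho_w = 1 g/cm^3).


Result: 2.608

Derivation:
Using Gs = m_s / (V_s * rho_w)
Since rho_w = 1 g/cm^3:
Gs = 179.3 / 68.75
Gs = 2.608


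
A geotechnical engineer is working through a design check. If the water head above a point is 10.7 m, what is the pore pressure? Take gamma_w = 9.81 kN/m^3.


Result: 104.97 kPa

Derivation:
Using u = gamma_w * h_w
u = 9.81 * 10.7
u = 104.97 kPa


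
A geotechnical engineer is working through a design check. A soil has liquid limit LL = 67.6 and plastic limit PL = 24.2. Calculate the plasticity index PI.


Using PI = LL - PL
PI = 67.6 - 24.2
PI = 43.4


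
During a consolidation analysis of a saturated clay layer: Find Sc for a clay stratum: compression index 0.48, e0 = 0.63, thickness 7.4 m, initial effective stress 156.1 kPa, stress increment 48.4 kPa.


Using Sc = Cc * H / (1 + e0) * log10((sigma0 + delta_sigma) / sigma0)
Stress ratio = (156.1 + 48.4) / 156.1 = 1.31006
log10(1.31006) = 0.11729
Cc * H / (1 + e0) = 0.48 * 7.4 / (1 + 0.63) = 2.17914
Sc = 2.17914 * 0.11729
Sc = 0.2556 m


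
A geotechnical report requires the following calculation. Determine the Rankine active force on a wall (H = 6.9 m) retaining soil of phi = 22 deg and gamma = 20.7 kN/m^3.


Result: 224.19 kN/m

Derivation:
Compute active earth pressure coefficient:
Ka = tan^2(45 - phi/2) = tan^2(34.0) = 0.454962
Compute active force:
Pa = 0.5 * Ka * gamma * H^2
Pa = 0.5 * 0.454962 * 20.7 * 6.9^2
Pa = 224.19 kN/m


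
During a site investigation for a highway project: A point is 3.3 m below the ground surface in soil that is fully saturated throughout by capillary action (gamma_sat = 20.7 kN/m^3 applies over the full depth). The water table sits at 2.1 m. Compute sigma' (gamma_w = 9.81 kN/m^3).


Total stress = gamma_sat * depth
sigma = 20.7 * 3.3 = 68.31 kPa
Pore water pressure u = gamma_w * (depth - d_wt)
u = 9.81 * (3.3 - 2.1) = 11.772 kPa
Effective stress = sigma - u
sigma' = 68.31 - 11.772 = 56.54 kPa


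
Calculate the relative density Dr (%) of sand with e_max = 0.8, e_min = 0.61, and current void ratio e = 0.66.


Using Dr = (e_max - e) / (e_max - e_min) * 100
e_max - e = 0.8 - 0.66 = 0.14
e_max - e_min = 0.8 - 0.61 = 0.19
Dr = 0.14 / 0.19 * 100
Dr = 73.68 %


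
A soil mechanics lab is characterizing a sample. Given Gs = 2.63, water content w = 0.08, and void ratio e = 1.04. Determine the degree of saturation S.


Using S = Gs * w / e
S = 2.63 * 0.08 / 1.04
S = 0.2023


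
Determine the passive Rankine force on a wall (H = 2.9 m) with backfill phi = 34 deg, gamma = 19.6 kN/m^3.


Compute passive earth pressure coefficient:
Kp = tan^2(45 + phi/2) = tan^2(62.0) = 3.537132
Compute passive force:
Pp = 0.5 * Kp * gamma * H^2
Pp = 0.5 * 3.537132 * 19.6 * 2.9^2
Pp = 291.52 kN/m


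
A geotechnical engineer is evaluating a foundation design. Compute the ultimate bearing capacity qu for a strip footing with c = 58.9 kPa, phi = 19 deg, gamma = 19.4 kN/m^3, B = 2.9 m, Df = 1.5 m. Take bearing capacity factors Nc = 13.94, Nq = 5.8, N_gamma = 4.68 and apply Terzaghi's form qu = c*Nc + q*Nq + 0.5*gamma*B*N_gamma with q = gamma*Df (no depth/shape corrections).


Result: 1121.49 kPa

Derivation:
Compute qu = c*Nc + gamma*Df*Nq + 0.5*gamma*B*N_gamma
Term 1: 58.9 * 13.94 = 821.066
Term 2: 19.4 * 1.5 * 5.8 = 168.78
Term 3: 0.5 * 19.4 * 2.9 * 4.68 = 131.6484
qu = 821.066 + 168.78 + 131.6484
qu = 1121.49 kPa


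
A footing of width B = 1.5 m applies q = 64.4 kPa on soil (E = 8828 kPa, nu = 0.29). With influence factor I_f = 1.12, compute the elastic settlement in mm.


Result: 11.225 mm

Derivation:
Using Se = q * B * (1 - nu^2) * I_f / E
1 - nu^2 = 1 - 0.29^2 = 0.9159
Se = 64.4 * 1.5 * 0.9159 * 1.12 / 8828
Se = 0.011225 m
Convert to mm: Se = 0.011225 * 1000 = 11.225 mm


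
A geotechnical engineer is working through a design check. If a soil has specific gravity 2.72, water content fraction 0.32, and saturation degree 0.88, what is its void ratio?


Using the relation e = Gs * w / S
e = 2.72 * 0.32 / 0.88
e = 0.9891


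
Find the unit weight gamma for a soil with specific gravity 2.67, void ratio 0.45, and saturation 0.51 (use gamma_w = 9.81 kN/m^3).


Result: 19.617 kN/m^3

Derivation:
Using gamma = gamma_w * (Gs + S*e) / (1 + e)
Numerator: Gs + S*e = 2.67 + 0.51*0.45 = 2.8995
Denominator: 1 + e = 1 + 0.45 = 1.45
gamma = 9.81 * 2.8995 / 1.45
gamma = 19.617 kN/m^3


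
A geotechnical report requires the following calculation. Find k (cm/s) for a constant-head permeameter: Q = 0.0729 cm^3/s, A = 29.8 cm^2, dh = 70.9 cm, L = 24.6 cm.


Compute hydraulic gradient:
i = dh / L = 70.9 / 24.6 = 2.88211
Then apply Darcy's law:
k = Q / (A * i)
k = 0.0729 / (29.8 * 2.88211)
k = 0.0729 / 85.887
k = 0.000849 cm/s


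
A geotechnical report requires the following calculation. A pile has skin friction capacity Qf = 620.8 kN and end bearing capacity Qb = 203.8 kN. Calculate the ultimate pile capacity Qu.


Using Qu = Qf + Qb
Qu = 620.8 + 203.8
Qu = 824.6 kN


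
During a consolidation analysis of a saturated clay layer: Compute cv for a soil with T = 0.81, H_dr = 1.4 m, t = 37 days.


Result: 0.04291 m^2/day

Derivation:
Using cv = T * H_dr^2 / t
H_dr^2 = 1.4^2 = 1.96
cv = 0.81 * 1.96 / 37
cv = 0.04291 m^2/day


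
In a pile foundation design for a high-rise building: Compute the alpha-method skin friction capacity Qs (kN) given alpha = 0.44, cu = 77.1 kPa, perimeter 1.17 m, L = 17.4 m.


Result: 690.62 kN

Derivation:
Using Qs = alpha * cu * perimeter * L
Qs = 0.44 * 77.1 * 1.17 * 17.4
Qs = 690.62 kN


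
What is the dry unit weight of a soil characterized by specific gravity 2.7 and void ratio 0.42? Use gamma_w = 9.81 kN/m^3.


Result: 18.653 kN/m^3

Derivation:
Using gamma_d = Gs * gamma_w / (1 + e)
gamma_d = 2.7 * 9.81 / (1 + 0.42)
gamma_d = 2.7 * 9.81 / 1.42
gamma_d = 18.653 kN/m^3


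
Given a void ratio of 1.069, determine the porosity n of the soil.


Result: 0.5167

Derivation:
Using the relation n = e / (1 + e)
n = 1.069 / (1 + 1.069)
n = 1.069 / 2.069
n = 0.5167


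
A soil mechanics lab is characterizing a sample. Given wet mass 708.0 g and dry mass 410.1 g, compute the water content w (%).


Using w = (m_wet - m_dry) / m_dry * 100
m_wet - m_dry = 708.0 - 410.1 = 297.9 g
w = 297.9 / 410.1 * 100
w = 72.64 %


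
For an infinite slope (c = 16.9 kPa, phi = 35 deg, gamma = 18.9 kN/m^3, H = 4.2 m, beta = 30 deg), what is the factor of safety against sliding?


Using Fs = c / (gamma*H*sin(beta)*cos(beta)) + tan(phi)/tan(beta)
Cohesion contribution = 16.9 / (18.9*4.2*sin(30)*cos(30))
Cohesion contribution = 0.491671
Friction contribution = tan(35)/tan(30) = 1.2128
Fs = 0.491671 + 1.2128
Fs = 1.704


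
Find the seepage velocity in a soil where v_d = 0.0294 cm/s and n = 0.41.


Using v_s = v_d / n
v_s = 0.0294 / 0.41
v_s = 0.07171 cm/s
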